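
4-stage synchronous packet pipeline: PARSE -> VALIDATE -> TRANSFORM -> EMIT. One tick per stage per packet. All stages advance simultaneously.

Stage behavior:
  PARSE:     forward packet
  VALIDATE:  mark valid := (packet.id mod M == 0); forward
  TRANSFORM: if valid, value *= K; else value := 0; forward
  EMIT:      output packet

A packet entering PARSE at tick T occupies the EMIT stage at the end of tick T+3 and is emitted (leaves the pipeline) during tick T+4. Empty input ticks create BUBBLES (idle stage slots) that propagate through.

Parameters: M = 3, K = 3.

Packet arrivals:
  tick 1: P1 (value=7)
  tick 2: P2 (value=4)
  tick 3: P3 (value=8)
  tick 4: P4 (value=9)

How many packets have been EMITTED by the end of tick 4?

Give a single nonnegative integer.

Tick 1: [PARSE:P1(v=7,ok=F), VALIDATE:-, TRANSFORM:-, EMIT:-] out:-; in:P1
Tick 2: [PARSE:P2(v=4,ok=F), VALIDATE:P1(v=7,ok=F), TRANSFORM:-, EMIT:-] out:-; in:P2
Tick 3: [PARSE:P3(v=8,ok=F), VALIDATE:P2(v=4,ok=F), TRANSFORM:P1(v=0,ok=F), EMIT:-] out:-; in:P3
Tick 4: [PARSE:P4(v=9,ok=F), VALIDATE:P3(v=8,ok=T), TRANSFORM:P2(v=0,ok=F), EMIT:P1(v=0,ok=F)] out:-; in:P4
Emitted by tick 4: []

Answer: 0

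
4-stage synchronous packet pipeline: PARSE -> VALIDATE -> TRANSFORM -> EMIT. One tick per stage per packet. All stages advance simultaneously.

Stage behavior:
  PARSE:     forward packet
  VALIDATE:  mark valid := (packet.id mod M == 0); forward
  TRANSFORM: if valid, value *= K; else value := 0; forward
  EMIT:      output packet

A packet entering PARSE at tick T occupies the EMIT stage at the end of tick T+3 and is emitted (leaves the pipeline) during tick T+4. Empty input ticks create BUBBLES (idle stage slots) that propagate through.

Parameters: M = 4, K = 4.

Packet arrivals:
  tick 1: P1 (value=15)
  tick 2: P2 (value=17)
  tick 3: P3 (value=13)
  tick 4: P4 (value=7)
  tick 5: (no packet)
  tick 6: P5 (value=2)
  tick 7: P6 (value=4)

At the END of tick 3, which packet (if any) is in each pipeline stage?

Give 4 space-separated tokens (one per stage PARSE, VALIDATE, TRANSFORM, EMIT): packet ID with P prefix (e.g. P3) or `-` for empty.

Tick 1: [PARSE:P1(v=15,ok=F), VALIDATE:-, TRANSFORM:-, EMIT:-] out:-; in:P1
Tick 2: [PARSE:P2(v=17,ok=F), VALIDATE:P1(v=15,ok=F), TRANSFORM:-, EMIT:-] out:-; in:P2
Tick 3: [PARSE:P3(v=13,ok=F), VALIDATE:P2(v=17,ok=F), TRANSFORM:P1(v=0,ok=F), EMIT:-] out:-; in:P3
At end of tick 3: ['P3', 'P2', 'P1', '-']

Answer: P3 P2 P1 -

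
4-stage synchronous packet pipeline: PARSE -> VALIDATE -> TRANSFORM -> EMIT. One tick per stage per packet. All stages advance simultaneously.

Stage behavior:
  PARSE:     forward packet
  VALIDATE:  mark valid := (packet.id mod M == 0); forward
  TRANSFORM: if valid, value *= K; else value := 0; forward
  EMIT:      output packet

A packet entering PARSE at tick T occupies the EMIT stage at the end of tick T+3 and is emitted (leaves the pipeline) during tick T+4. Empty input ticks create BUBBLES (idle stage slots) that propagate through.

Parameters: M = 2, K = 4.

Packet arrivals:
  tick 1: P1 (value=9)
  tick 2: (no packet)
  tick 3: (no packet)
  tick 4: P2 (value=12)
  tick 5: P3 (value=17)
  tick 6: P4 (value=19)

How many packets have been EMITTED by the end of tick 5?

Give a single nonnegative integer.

Tick 1: [PARSE:P1(v=9,ok=F), VALIDATE:-, TRANSFORM:-, EMIT:-] out:-; in:P1
Tick 2: [PARSE:-, VALIDATE:P1(v=9,ok=F), TRANSFORM:-, EMIT:-] out:-; in:-
Tick 3: [PARSE:-, VALIDATE:-, TRANSFORM:P1(v=0,ok=F), EMIT:-] out:-; in:-
Tick 4: [PARSE:P2(v=12,ok=F), VALIDATE:-, TRANSFORM:-, EMIT:P1(v=0,ok=F)] out:-; in:P2
Tick 5: [PARSE:P3(v=17,ok=F), VALIDATE:P2(v=12,ok=T), TRANSFORM:-, EMIT:-] out:P1(v=0); in:P3
Emitted by tick 5: ['P1']

Answer: 1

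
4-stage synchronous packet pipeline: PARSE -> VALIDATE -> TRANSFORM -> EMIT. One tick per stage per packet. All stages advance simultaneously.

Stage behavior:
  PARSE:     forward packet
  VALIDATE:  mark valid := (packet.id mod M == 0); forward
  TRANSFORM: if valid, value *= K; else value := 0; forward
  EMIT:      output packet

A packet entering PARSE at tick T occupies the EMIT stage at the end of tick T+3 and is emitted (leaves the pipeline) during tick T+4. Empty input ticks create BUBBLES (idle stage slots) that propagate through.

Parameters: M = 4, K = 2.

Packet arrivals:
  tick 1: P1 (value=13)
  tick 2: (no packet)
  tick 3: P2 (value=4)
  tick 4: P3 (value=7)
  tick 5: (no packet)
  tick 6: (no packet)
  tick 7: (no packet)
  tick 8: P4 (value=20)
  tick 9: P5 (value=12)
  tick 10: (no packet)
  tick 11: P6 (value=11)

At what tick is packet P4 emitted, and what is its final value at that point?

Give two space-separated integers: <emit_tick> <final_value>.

Tick 1: [PARSE:P1(v=13,ok=F), VALIDATE:-, TRANSFORM:-, EMIT:-] out:-; in:P1
Tick 2: [PARSE:-, VALIDATE:P1(v=13,ok=F), TRANSFORM:-, EMIT:-] out:-; in:-
Tick 3: [PARSE:P2(v=4,ok=F), VALIDATE:-, TRANSFORM:P1(v=0,ok=F), EMIT:-] out:-; in:P2
Tick 4: [PARSE:P3(v=7,ok=F), VALIDATE:P2(v=4,ok=F), TRANSFORM:-, EMIT:P1(v=0,ok=F)] out:-; in:P3
Tick 5: [PARSE:-, VALIDATE:P3(v=7,ok=F), TRANSFORM:P2(v=0,ok=F), EMIT:-] out:P1(v=0); in:-
Tick 6: [PARSE:-, VALIDATE:-, TRANSFORM:P3(v=0,ok=F), EMIT:P2(v=0,ok=F)] out:-; in:-
Tick 7: [PARSE:-, VALIDATE:-, TRANSFORM:-, EMIT:P3(v=0,ok=F)] out:P2(v=0); in:-
Tick 8: [PARSE:P4(v=20,ok=F), VALIDATE:-, TRANSFORM:-, EMIT:-] out:P3(v=0); in:P4
Tick 9: [PARSE:P5(v=12,ok=F), VALIDATE:P4(v=20,ok=T), TRANSFORM:-, EMIT:-] out:-; in:P5
Tick 10: [PARSE:-, VALIDATE:P5(v=12,ok=F), TRANSFORM:P4(v=40,ok=T), EMIT:-] out:-; in:-
Tick 11: [PARSE:P6(v=11,ok=F), VALIDATE:-, TRANSFORM:P5(v=0,ok=F), EMIT:P4(v=40,ok=T)] out:-; in:P6
Tick 12: [PARSE:-, VALIDATE:P6(v=11,ok=F), TRANSFORM:-, EMIT:P5(v=0,ok=F)] out:P4(v=40); in:-
Tick 13: [PARSE:-, VALIDATE:-, TRANSFORM:P6(v=0,ok=F), EMIT:-] out:P5(v=0); in:-
Tick 14: [PARSE:-, VALIDATE:-, TRANSFORM:-, EMIT:P6(v=0,ok=F)] out:-; in:-
Tick 15: [PARSE:-, VALIDATE:-, TRANSFORM:-, EMIT:-] out:P6(v=0); in:-
P4: arrives tick 8, valid=True (id=4, id%4=0), emit tick 12, final value 40

Answer: 12 40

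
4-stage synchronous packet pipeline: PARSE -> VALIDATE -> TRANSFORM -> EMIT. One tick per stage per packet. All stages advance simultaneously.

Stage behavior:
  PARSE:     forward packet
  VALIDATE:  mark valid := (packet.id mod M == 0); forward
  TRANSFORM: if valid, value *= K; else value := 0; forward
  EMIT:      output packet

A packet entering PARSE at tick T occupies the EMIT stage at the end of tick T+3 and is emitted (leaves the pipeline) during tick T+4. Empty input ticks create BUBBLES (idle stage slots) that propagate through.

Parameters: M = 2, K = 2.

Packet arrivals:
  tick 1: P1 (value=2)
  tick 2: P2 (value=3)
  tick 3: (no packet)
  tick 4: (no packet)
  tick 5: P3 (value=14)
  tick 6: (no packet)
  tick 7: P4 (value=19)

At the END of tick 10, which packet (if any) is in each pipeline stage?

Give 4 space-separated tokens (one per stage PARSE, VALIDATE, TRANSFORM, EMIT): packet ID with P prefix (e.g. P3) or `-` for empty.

Answer: - - - P4

Derivation:
Tick 1: [PARSE:P1(v=2,ok=F), VALIDATE:-, TRANSFORM:-, EMIT:-] out:-; in:P1
Tick 2: [PARSE:P2(v=3,ok=F), VALIDATE:P1(v=2,ok=F), TRANSFORM:-, EMIT:-] out:-; in:P2
Tick 3: [PARSE:-, VALIDATE:P2(v=3,ok=T), TRANSFORM:P1(v=0,ok=F), EMIT:-] out:-; in:-
Tick 4: [PARSE:-, VALIDATE:-, TRANSFORM:P2(v=6,ok=T), EMIT:P1(v=0,ok=F)] out:-; in:-
Tick 5: [PARSE:P3(v=14,ok=F), VALIDATE:-, TRANSFORM:-, EMIT:P2(v=6,ok=T)] out:P1(v=0); in:P3
Tick 6: [PARSE:-, VALIDATE:P3(v=14,ok=F), TRANSFORM:-, EMIT:-] out:P2(v=6); in:-
Tick 7: [PARSE:P4(v=19,ok=F), VALIDATE:-, TRANSFORM:P3(v=0,ok=F), EMIT:-] out:-; in:P4
Tick 8: [PARSE:-, VALIDATE:P4(v=19,ok=T), TRANSFORM:-, EMIT:P3(v=0,ok=F)] out:-; in:-
Tick 9: [PARSE:-, VALIDATE:-, TRANSFORM:P4(v=38,ok=T), EMIT:-] out:P3(v=0); in:-
Tick 10: [PARSE:-, VALIDATE:-, TRANSFORM:-, EMIT:P4(v=38,ok=T)] out:-; in:-
At end of tick 10: ['-', '-', '-', 'P4']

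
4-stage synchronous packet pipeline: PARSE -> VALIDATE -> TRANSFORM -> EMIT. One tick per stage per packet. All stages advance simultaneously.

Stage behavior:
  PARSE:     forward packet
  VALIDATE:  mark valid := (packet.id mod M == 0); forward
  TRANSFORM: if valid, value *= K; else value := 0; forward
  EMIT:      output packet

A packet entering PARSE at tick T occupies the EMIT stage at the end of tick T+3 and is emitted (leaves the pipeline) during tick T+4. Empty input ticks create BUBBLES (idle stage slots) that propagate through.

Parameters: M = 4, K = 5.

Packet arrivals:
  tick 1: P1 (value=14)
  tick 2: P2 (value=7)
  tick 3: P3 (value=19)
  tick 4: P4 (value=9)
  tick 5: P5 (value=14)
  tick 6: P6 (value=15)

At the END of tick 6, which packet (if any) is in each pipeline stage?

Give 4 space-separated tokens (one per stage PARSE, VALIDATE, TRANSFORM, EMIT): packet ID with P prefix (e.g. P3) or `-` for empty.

Tick 1: [PARSE:P1(v=14,ok=F), VALIDATE:-, TRANSFORM:-, EMIT:-] out:-; in:P1
Tick 2: [PARSE:P2(v=7,ok=F), VALIDATE:P1(v=14,ok=F), TRANSFORM:-, EMIT:-] out:-; in:P2
Tick 3: [PARSE:P3(v=19,ok=F), VALIDATE:P2(v=7,ok=F), TRANSFORM:P1(v=0,ok=F), EMIT:-] out:-; in:P3
Tick 4: [PARSE:P4(v=9,ok=F), VALIDATE:P3(v=19,ok=F), TRANSFORM:P2(v=0,ok=F), EMIT:P1(v=0,ok=F)] out:-; in:P4
Tick 5: [PARSE:P5(v=14,ok=F), VALIDATE:P4(v=9,ok=T), TRANSFORM:P3(v=0,ok=F), EMIT:P2(v=0,ok=F)] out:P1(v=0); in:P5
Tick 6: [PARSE:P6(v=15,ok=F), VALIDATE:P5(v=14,ok=F), TRANSFORM:P4(v=45,ok=T), EMIT:P3(v=0,ok=F)] out:P2(v=0); in:P6
At end of tick 6: ['P6', 'P5', 'P4', 'P3']

Answer: P6 P5 P4 P3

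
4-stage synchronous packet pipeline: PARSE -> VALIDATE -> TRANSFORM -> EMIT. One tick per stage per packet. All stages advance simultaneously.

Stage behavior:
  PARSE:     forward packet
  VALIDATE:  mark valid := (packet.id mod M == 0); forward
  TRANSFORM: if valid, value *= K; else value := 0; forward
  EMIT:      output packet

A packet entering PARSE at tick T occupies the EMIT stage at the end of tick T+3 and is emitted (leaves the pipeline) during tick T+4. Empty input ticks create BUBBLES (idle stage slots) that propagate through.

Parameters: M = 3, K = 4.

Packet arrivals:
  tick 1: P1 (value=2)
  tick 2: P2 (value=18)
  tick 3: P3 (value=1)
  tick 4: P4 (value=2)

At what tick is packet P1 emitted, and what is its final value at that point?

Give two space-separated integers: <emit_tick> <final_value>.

Answer: 5 0

Derivation:
Tick 1: [PARSE:P1(v=2,ok=F), VALIDATE:-, TRANSFORM:-, EMIT:-] out:-; in:P1
Tick 2: [PARSE:P2(v=18,ok=F), VALIDATE:P1(v=2,ok=F), TRANSFORM:-, EMIT:-] out:-; in:P2
Tick 3: [PARSE:P3(v=1,ok=F), VALIDATE:P2(v=18,ok=F), TRANSFORM:P1(v=0,ok=F), EMIT:-] out:-; in:P3
Tick 4: [PARSE:P4(v=2,ok=F), VALIDATE:P3(v=1,ok=T), TRANSFORM:P2(v=0,ok=F), EMIT:P1(v=0,ok=F)] out:-; in:P4
Tick 5: [PARSE:-, VALIDATE:P4(v=2,ok=F), TRANSFORM:P3(v=4,ok=T), EMIT:P2(v=0,ok=F)] out:P1(v=0); in:-
Tick 6: [PARSE:-, VALIDATE:-, TRANSFORM:P4(v=0,ok=F), EMIT:P3(v=4,ok=T)] out:P2(v=0); in:-
Tick 7: [PARSE:-, VALIDATE:-, TRANSFORM:-, EMIT:P4(v=0,ok=F)] out:P3(v=4); in:-
Tick 8: [PARSE:-, VALIDATE:-, TRANSFORM:-, EMIT:-] out:P4(v=0); in:-
P1: arrives tick 1, valid=False (id=1, id%3=1), emit tick 5, final value 0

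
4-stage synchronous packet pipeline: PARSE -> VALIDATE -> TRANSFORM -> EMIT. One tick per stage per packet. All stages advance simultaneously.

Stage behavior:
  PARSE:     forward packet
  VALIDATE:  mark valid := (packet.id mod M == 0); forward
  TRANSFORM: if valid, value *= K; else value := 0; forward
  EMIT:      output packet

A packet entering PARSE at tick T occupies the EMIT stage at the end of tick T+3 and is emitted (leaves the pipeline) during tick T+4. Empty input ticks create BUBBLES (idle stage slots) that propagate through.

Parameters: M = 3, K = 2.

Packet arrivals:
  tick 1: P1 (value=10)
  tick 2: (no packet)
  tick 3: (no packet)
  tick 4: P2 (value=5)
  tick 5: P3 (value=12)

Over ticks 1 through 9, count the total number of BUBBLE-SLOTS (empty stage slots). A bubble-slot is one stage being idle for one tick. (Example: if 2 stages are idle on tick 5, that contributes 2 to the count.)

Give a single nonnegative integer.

Answer: 24

Derivation:
Tick 1: [PARSE:P1(v=10,ok=F), VALIDATE:-, TRANSFORM:-, EMIT:-] out:-; bubbles=3
Tick 2: [PARSE:-, VALIDATE:P1(v=10,ok=F), TRANSFORM:-, EMIT:-] out:-; bubbles=3
Tick 3: [PARSE:-, VALIDATE:-, TRANSFORM:P1(v=0,ok=F), EMIT:-] out:-; bubbles=3
Tick 4: [PARSE:P2(v=5,ok=F), VALIDATE:-, TRANSFORM:-, EMIT:P1(v=0,ok=F)] out:-; bubbles=2
Tick 5: [PARSE:P3(v=12,ok=F), VALIDATE:P2(v=5,ok=F), TRANSFORM:-, EMIT:-] out:P1(v=0); bubbles=2
Tick 6: [PARSE:-, VALIDATE:P3(v=12,ok=T), TRANSFORM:P2(v=0,ok=F), EMIT:-] out:-; bubbles=2
Tick 7: [PARSE:-, VALIDATE:-, TRANSFORM:P3(v=24,ok=T), EMIT:P2(v=0,ok=F)] out:-; bubbles=2
Tick 8: [PARSE:-, VALIDATE:-, TRANSFORM:-, EMIT:P3(v=24,ok=T)] out:P2(v=0); bubbles=3
Tick 9: [PARSE:-, VALIDATE:-, TRANSFORM:-, EMIT:-] out:P3(v=24); bubbles=4
Total bubble-slots: 24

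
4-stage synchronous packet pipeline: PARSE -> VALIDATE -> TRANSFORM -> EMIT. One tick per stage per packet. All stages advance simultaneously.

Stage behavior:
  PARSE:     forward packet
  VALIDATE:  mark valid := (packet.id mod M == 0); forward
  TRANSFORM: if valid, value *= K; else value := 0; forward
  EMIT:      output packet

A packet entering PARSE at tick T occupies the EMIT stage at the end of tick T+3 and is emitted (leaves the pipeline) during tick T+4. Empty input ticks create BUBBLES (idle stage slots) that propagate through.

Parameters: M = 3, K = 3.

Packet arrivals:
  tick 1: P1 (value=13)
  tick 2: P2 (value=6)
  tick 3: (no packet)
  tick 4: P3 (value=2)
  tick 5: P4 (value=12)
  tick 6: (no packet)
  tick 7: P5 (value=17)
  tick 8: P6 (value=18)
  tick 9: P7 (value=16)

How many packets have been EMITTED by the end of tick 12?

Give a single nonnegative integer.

Tick 1: [PARSE:P1(v=13,ok=F), VALIDATE:-, TRANSFORM:-, EMIT:-] out:-; in:P1
Tick 2: [PARSE:P2(v=6,ok=F), VALIDATE:P1(v=13,ok=F), TRANSFORM:-, EMIT:-] out:-; in:P2
Tick 3: [PARSE:-, VALIDATE:P2(v=6,ok=F), TRANSFORM:P1(v=0,ok=F), EMIT:-] out:-; in:-
Tick 4: [PARSE:P3(v=2,ok=F), VALIDATE:-, TRANSFORM:P2(v=0,ok=F), EMIT:P1(v=0,ok=F)] out:-; in:P3
Tick 5: [PARSE:P4(v=12,ok=F), VALIDATE:P3(v=2,ok=T), TRANSFORM:-, EMIT:P2(v=0,ok=F)] out:P1(v=0); in:P4
Tick 6: [PARSE:-, VALIDATE:P4(v=12,ok=F), TRANSFORM:P3(v=6,ok=T), EMIT:-] out:P2(v=0); in:-
Tick 7: [PARSE:P5(v=17,ok=F), VALIDATE:-, TRANSFORM:P4(v=0,ok=F), EMIT:P3(v=6,ok=T)] out:-; in:P5
Tick 8: [PARSE:P6(v=18,ok=F), VALIDATE:P5(v=17,ok=F), TRANSFORM:-, EMIT:P4(v=0,ok=F)] out:P3(v=6); in:P6
Tick 9: [PARSE:P7(v=16,ok=F), VALIDATE:P6(v=18,ok=T), TRANSFORM:P5(v=0,ok=F), EMIT:-] out:P4(v=0); in:P7
Tick 10: [PARSE:-, VALIDATE:P7(v=16,ok=F), TRANSFORM:P6(v=54,ok=T), EMIT:P5(v=0,ok=F)] out:-; in:-
Tick 11: [PARSE:-, VALIDATE:-, TRANSFORM:P7(v=0,ok=F), EMIT:P6(v=54,ok=T)] out:P5(v=0); in:-
Tick 12: [PARSE:-, VALIDATE:-, TRANSFORM:-, EMIT:P7(v=0,ok=F)] out:P6(v=54); in:-
Emitted by tick 12: ['P1', 'P2', 'P3', 'P4', 'P5', 'P6']

Answer: 6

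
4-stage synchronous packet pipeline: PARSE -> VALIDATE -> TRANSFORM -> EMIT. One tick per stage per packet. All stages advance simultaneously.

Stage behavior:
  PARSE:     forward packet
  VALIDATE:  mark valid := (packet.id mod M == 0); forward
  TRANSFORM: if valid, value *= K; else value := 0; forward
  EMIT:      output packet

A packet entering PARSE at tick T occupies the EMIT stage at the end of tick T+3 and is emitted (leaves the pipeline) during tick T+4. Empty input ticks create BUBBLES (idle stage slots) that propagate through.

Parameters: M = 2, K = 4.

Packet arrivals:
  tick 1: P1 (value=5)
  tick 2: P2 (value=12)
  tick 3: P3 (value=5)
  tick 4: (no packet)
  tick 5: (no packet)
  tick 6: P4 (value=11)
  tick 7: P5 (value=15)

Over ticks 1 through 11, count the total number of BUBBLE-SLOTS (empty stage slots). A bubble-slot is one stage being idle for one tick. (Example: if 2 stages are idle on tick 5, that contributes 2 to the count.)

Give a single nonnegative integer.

Tick 1: [PARSE:P1(v=5,ok=F), VALIDATE:-, TRANSFORM:-, EMIT:-] out:-; bubbles=3
Tick 2: [PARSE:P2(v=12,ok=F), VALIDATE:P1(v=5,ok=F), TRANSFORM:-, EMIT:-] out:-; bubbles=2
Tick 3: [PARSE:P3(v=5,ok=F), VALIDATE:P2(v=12,ok=T), TRANSFORM:P1(v=0,ok=F), EMIT:-] out:-; bubbles=1
Tick 4: [PARSE:-, VALIDATE:P3(v=5,ok=F), TRANSFORM:P2(v=48,ok=T), EMIT:P1(v=0,ok=F)] out:-; bubbles=1
Tick 5: [PARSE:-, VALIDATE:-, TRANSFORM:P3(v=0,ok=F), EMIT:P2(v=48,ok=T)] out:P1(v=0); bubbles=2
Tick 6: [PARSE:P4(v=11,ok=F), VALIDATE:-, TRANSFORM:-, EMIT:P3(v=0,ok=F)] out:P2(v=48); bubbles=2
Tick 7: [PARSE:P5(v=15,ok=F), VALIDATE:P4(v=11,ok=T), TRANSFORM:-, EMIT:-] out:P3(v=0); bubbles=2
Tick 8: [PARSE:-, VALIDATE:P5(v=15,ok=F), TRANSFORM:P4(v=44,ok=T), EMIT:-] out:-; bubbles=2
Tick 9: [PARSE:-, VALIDATE:-, TRANSFORM:P5(v=0,ok=F), EMIT:P4(v=44,ok=T)] out:-; bubbles=2
Tick 10: [PARSE:-, VALIDATE:-, TRANSFORM:-, EMIT:P5(v=0,ok=F)] out:P4(v=44); bubbles=3
Tick 11: [PARSE:-, VALIDATE:-, TRANSFORM:-, EMIT:-] out:P5(v=0); bubbles=4
Total bubble-slots: 24

Answer: 24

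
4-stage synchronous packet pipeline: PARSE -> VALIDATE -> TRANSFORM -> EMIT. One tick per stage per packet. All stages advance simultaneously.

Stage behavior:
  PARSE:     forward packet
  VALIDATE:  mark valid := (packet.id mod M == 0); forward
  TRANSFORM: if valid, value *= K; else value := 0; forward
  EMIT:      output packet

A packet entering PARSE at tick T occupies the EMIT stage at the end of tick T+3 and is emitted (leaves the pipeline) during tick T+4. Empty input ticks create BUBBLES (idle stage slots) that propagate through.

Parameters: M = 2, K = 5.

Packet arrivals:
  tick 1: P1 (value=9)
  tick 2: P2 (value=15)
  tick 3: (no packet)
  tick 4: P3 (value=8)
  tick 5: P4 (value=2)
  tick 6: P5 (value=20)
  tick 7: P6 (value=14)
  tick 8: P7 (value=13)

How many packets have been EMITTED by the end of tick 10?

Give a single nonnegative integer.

Answer: 5

Derivation:
Tick 1: [PARSE:P1(v=9,ok=F), VALIDATE:-, TRANSFORM:-, EMIT:-] out:-; in:P1
Tick 2: [PARSE:P2(v=15,ok=F), VALIDATE:P1(v=9,ok=F), TRANSFORM:-, EMIT:-] out:-; in:P2
Tick 3: [PARSE:-, VALIDATE:P2(v=15,ok=T), TRANSFORM:P1(v=0,ok=F), EMIT:-] out:-; in:-
Tick 4: [PARSE:P3(v=8,ok=F), VALIDATE:-, TRANSFORM:P2(v=75,ok=T), EMIT:P1(v=0,ok=F)] out:-; in:P3
Tick 5: [PARSE:P4(v=2,ok=F), VALIDATE:P3(v=8,ok=F), TRANSFORM:-, EMIT:P2(v=75,ok=T)] out:P1(v=0); in:P4
Tick 6: [PARSE:P5(v=20,ok=F), VALIDATE:P4(v=2,ok=T), TRANSFORM:P3(v=0,ok=F), EMIT:-] out:P2(v=75); in:P5
Tick 7: [PARSE:P6(v=14,ok=F), VALIDATE:P5(v=20,ok=F), TRANSFORM:P4(v=10,ok=T), EMIT:P3(v=0,ok=F)] out:-; in:P6
Tick 8: [PARSE:P7(v=13,ok=F), VALIDATE:P6(v=14,ok=T), TRANSFORM:P5(v=0,ok=F), EMIT:P4(v=10,ok=T)] out:P3(v=0); in:P7
Tick 9: [PARSE:-, VALIDATE:P7(v=13,ok=F), TRANSFORM:P6(v=70,ok=T), EMIT:P5(v=0,ok=F)] out:P4(v=10); in:-
Tick 10: [PARSE:-, VALIDATE:-, TRANSFORM:P7(v=0,ok=F), EMIT:P6(v=70,ok=T)] out:P5(v=0); in:-
Emitted by tick 10: ['P1', 'P2', 'P3', 'P4', 'P5']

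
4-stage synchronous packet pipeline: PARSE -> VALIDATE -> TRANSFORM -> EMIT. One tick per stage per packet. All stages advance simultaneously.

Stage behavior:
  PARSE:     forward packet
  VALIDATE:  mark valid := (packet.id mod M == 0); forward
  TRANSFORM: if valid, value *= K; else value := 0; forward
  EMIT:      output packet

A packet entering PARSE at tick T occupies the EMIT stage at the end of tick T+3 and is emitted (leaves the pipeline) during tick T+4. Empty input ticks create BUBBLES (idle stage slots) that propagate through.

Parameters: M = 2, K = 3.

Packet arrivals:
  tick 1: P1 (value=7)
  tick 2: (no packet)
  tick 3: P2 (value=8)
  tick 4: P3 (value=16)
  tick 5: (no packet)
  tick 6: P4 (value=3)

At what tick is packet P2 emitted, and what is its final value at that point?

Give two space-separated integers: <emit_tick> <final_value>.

Answer: 7 24

Derivation:
Tick 1: [PARSE:P1(v=7,ok=F), VALIDATE:-, TRANSFORM:-, EMIT:-] out:-; in:P1
Tick 2: [PARSE:-, VALIDATE:P1(v=7,ok=F), TRANSFORM:-, EMIT:-] out:-; in:-
Tick 3: [PARSE:P2(v=8,ok=F), VALIDATE:-, TRANSFORM:P1(v=0,ok=F), EMIT:-] out:-; in:P2
Tick 4: [PARSE:P3(v=16,ok=F), VALIDATE:P2(v=8,ok=T), TRANSFORM:-, EMIT:P1(v=0,ok=F)] out:-; in:P3
Tick 5: [PARSE:-, VALIDATE:P3(v=16,ok=F), TRANSFORM:P2(v=24,ok=T), EMIT:-] out:P1(v=0); in:-
Tick 6: [PARSE:P4(v=3,ok=F), VALIDATE:-, TRANSFORM:P3(v=0,ok=F), EMIT:P2(v=24,ok=T)] out:-; in:P4
Tick 7: [PARSE:-, VALIDATE:P4(v=3,ok=T), TRANSFORM:-, EMIT:P3(v=0,ok=F)] out:P2(v=24); in:-
Tick 8: [PARSE:-, VALIDATE:-, TRANSFORM:P4(v=9,ok=T), EMIT:-] out:P3(v=0); in:-
Tick 9: [PARSE:-, VALIDATE:-, TRANSFORM:-, EMIT:P4(v=9,ok=T)] out:-; in:-
Tick 10: [PARSE:-, VALIDATE:-, TRANSFORM:-, EMIT:-] out:P4(v=9); in:-
P2: arrives tick 3, valid=True (id=2, id%2=0), emit tick 7, final value 24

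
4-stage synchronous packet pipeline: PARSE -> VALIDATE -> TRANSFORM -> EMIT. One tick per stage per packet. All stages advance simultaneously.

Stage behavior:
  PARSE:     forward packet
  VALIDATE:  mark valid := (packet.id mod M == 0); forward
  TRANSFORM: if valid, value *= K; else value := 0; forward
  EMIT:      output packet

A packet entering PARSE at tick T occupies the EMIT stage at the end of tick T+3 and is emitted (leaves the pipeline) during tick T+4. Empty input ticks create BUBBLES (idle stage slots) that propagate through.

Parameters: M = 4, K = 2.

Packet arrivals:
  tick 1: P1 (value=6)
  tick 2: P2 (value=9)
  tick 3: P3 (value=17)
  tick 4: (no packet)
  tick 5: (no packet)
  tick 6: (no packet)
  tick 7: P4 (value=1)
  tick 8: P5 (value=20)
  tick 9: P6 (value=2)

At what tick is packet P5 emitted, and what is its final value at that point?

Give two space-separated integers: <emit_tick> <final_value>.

Tick 1: [PARSE:P1(v=6,ok=F), VALIDATE:-, TRANSFORM:-, EMIT:-] out:-; in:P1
Tick 2: [PARSE:P2(v=9,ok=F), VALIDATE:P1(v=6,ok=F), TRANSFORM:-, EMIT:-] out:-; in:P2
Tick 3: [PARSE:P3(v=17,ok=F), VALIDATE:P2(v=9,ok=F), TRANSFORM:P1(v=0,ok=F), EMIT:-] out:-; in:P3
Tick 4: [PARSE:-, VALIDATE:P3(v=17,ok=F), TRANSFORM:P2(v=0,ok=F), EMIT:P1(v=0,ok=F)] out:-; in:-
Tick 5: [PARSE:-, VALIDATE:-, TRANSFORM:P3(v=0,ok=F), EMIT:P2(v=0,ok=F)] out:P1(v=0); in:-
Tick 6: [PARSE:-, VALIDATE:-, TRANSFORM:-, EMIT:P3(v=0,ok=F)] out:P2(v=0); in:-
Tick 7: [PARSE:P4(v=1,ok=F), VALIDATE:-, TRANSFORM:-, EMIT:-] out:P3(v=0); in:P4
Tick 8: [PARSE:P5(v=20,ok=F), VALIDATE:P4(v=1,ok=T), TRANSFORM:-, EMIT:-] out:-; in:P5
Tick 9: [PARSE:P6(v=2,ok=F), VALIDATE:P5(v=20,ok=F), TRANSFORM:P4(v=2,ok=T), EMIT:-] out:-; in:P6
Tick 10: [PARSE:-, VALIDATE:P6(v=2,ok=F), TRANSFORM:P5(v=0,ok=F), EMIT:P4(v=2,ok=T)] out:-; in:-
Tick 11: [PARSE:-, VALIDATE:-, TRANSFORM:P6(v=0,ok=F), EMIT:P5(v=0,ok=F)] out:P4(v=2); in:-
Tick 12: [PARSE:-, VALIDATE:-, TRANSFORM:-, EMIT:P6(v=0,ok=F)] out:P5(v=0); in:-
Tick 13: [PARSE:-, VALIDATE:-, TRANSFORM:-, EMIT:-] out:P6(v=0); in:-
P5: arrives tick 8, valid=False (id=5, id%4=1), emit tick 12, final value 0

Answer: 12 0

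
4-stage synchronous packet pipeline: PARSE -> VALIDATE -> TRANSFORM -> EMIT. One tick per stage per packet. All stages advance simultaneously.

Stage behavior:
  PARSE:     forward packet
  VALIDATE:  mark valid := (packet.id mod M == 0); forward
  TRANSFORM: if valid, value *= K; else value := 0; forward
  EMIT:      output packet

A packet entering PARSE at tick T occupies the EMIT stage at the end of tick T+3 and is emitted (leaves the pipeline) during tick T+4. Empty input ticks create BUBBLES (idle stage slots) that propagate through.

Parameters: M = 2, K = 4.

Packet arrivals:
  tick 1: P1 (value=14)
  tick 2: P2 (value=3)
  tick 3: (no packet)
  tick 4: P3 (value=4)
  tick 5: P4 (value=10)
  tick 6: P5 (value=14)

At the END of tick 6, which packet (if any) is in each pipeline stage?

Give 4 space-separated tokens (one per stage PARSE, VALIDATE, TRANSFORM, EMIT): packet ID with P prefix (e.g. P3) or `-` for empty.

Tick 1: [PARSE:P1(v=14,ok=F), VALIDATE:-, TRANSFORM:-, EMIT:-] out:-; in:P1
Tick 2: [PARSE:P2(v=3,ok=F), VALIDATE:P1(v=14,ok=F), TRANSFORM:-, EMIT:-] out:-; in:P2
Tick 3: [PARSE:-, VALIDATE:P2(v=3,ok=T), TRANSFORM:P1(v=0,ok=F), EMIT:-] out:-; in:-
Tick 4: [PARSE:P3(v=4,ok=F), VALIDATE:-, TRANSFORM:P2(v=12,ok=T), EMIT:P1(v=0,ok=F)] out:-; in:P3
Tick 5: [PARSE:P4(v=10,ok=F), VALIDATE:P3(v=4,ok=F), TRANSFORM:-, EMIT:P2(v=12,ok=T)] out:P1(v=0); in:P4
Tick 6: [PARSE:P5(v=14,ok=F), VALIDATE:P4(v=10,ok=T), TRANSFORM:P3(v=0,ok=F), EMIT:-] out:P2(v=12); in:P5
At end of tick 6: ['P5', 'P4', 'P3', '-']

Answer: P5 P4 P3 -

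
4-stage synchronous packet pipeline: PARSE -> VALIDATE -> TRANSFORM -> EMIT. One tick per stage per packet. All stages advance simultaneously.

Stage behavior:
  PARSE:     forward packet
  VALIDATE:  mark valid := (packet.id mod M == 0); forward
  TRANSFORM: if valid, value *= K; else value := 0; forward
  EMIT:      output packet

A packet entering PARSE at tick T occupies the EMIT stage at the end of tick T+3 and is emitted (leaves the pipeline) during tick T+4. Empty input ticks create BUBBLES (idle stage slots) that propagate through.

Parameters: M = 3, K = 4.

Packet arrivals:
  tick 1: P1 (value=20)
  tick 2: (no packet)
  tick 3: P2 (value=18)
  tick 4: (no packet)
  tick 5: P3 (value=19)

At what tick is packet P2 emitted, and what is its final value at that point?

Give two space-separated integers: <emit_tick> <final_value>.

Tick 1: [PARSE:P1(v=20,ok=F), VALIDATE:-, TRANSFORM:-, EMIT:-] out:-; in:P1
Tick 2: [PARSE:-, VALIDATE:P1(v=20,ok=F), TRANSFORM:-, EMIT:-] out:-; in:-
Tick 3: [PARSE:P2(v=18,ok=F), VALIDATE:-, TRANSFORM:P1(v=0,ok=F), EMIT:-] out:-; in:P2
Tick 4: [PARSE:-, VALIDATE:P2(v=18,ok=F), TRANSFORM:-, EMIT:P1(v=0,ok=F)] out:-; in:-
Tick 5: [PARSE:P3(v=19,ok=F), VALIDATE:-, TRANSFORM:P2(v=0,ok=F), EMIT:-] out:P1(v=0); in:P3
Tick 6: [PARSE:-, VALIDATE:P3(v=19,ok=T), TRANSFORM:-, EMIT:P2(v=0,ok=F)] out:-; in:-
Tick 7: [PARSE:-, VALIDATE:-, TRANSFORM:P3(v=76,ok=T), EMIT:-] out:P2(v=0); in:-
Tick 8: [PARSE:-, VALIDATE:-, TRANSFORM:-, EMIT:P3(v=76,ok=T)] out:-; in:-
Tick 9: [PARSE:-, VALIDATE:-, TRANSFORM:-, EMIT:-] out:P3(v=76); in:-
P2: arrives tick 3, valid=False (id=2, id%3=2), emit tick 7, final value 0

Answer: 7 0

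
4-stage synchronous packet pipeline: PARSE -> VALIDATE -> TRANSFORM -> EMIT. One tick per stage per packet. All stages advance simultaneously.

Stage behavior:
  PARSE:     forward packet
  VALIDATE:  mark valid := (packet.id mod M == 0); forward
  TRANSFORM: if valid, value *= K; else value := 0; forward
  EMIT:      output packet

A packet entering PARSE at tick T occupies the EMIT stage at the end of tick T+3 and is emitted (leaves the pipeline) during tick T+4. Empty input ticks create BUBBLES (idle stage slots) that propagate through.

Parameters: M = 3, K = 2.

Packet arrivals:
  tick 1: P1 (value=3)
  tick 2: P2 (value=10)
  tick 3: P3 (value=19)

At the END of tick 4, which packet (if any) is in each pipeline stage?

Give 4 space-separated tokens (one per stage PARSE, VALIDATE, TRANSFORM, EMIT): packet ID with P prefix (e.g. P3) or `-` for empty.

Answer: - P3 P2 P1

Derivation:
Tick 1: [PARSE:P1(v=3,ok=F), VALIDATE:-, TRANSFORM:-, EMIT:-] out:-; in:P1
Tick 2: [PARSE:P2(v=10,ok=F), VALIDATE:P1(v=3,ok=F), TRANSFORM:-, EMIT:-] out:-; in:P2
Tick 3: [PARSE:P3(v=19,ok=F), VALIDATE:P2(v=10,ok=F), TRANSFORM:P1(v=0,ok=F), EMIT:-] out:-; in:P3
Tick 4: [PARSE:-, VALIDATE:P3(v=19,ok=T), TRANSFORM:P2(v=0,ok=F), EMIT:P1(v=0,ok=F)] out:-; in:-
At end of tick 4: ['-', 'P3', 'P2', 'P1']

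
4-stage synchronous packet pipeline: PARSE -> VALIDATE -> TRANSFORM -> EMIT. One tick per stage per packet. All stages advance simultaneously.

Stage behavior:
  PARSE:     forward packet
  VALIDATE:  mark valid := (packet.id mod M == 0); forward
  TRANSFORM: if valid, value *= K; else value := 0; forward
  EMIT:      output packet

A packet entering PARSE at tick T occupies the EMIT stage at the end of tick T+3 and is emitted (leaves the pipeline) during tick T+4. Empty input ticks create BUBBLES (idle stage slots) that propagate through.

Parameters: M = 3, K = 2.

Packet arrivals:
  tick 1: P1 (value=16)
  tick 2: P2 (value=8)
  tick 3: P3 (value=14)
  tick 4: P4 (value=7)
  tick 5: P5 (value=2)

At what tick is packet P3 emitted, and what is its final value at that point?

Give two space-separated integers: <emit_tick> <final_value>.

Answer: 7 28

Derivation:
Tick 1: [PARSE:P1(v=16,ok=F), VALIDATE:-, TRANSFORM:-, EMIT:-] out:-; in:P1
Tick 2: [PARSE:P2(v=8,ok=F), VALIDATE:P1(v=16,ok=F), TRANSFORM:-, EMIT:-] out:-; in:P2
Tick 3: [PARSE:P3(v=14,ok=F), VALIDATE:P2(v=8,ok=F), TRANSFORM:P1(v=0,ok=F), EMIT:-] out:-; in:P3
Tick 4: [PARSE:P4(v=7,ok=F), VALIDATE:P3(v=14,ok=T), TRANSFORM:P2(v=0,ok=F), EMIT:P1(v=0,ok=F)] out:-; in:P4
Tick 5: [PARSE:P5(v=2,ok=F), VALIDATE:P4(v=7,ok=F), TRANSFORM:P3(v=28,ok=T), EMIT:P2(v=0,ok=F)] out:P1(v=0); in:P5
Tick 6: [PARSE:-, VALIDATE:P5(v=2,ok=F), TRANSFORM:P4(v=0,ok=F), EMIT:P3(v=28,ok=T)] out:P2(v=0); in:-
Tick 7: [PARSE:-, VALIDATE:-, TRANSFORM:P5(v=0,ok=F), EMIT:P4(v=0,ok=F)] out:P3(v=28); in:-
Tick 8: [PARSE:-, VALIDATE:-, TRANSFORM:-, EMIT:P5(v=0,ok=F)] out:P4(v=0); in:-
Tick 9: [PARSE:-, VALIDATE:-, TRANSFORM:-, EMIT:-] out:P5(v=0); in:-
P3: arrives tick 3, valid=True (id=3, id%3=0), emit tick 7, final value 28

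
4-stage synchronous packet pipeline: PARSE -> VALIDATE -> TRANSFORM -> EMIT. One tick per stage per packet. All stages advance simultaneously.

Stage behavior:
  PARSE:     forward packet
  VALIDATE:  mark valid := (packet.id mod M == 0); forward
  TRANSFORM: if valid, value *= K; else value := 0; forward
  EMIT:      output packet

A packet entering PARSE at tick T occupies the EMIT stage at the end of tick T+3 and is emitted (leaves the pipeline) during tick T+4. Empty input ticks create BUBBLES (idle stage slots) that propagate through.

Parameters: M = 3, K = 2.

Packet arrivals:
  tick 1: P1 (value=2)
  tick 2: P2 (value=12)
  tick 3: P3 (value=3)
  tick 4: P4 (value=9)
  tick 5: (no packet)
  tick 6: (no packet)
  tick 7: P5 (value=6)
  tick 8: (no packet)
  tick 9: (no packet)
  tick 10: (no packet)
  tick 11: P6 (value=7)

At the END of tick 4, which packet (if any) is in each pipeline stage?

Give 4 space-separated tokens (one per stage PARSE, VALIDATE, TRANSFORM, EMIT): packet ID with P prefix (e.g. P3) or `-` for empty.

Tick 1: [PARSE:P1(v=2,ok=F), VALIDATE:-, TRANSFORM:-, EMIT:-] out:-; in:P1
Tick 2: [PARSE:P2(v=12,ok=F), VALIDATE:P1(v=2,ok=F), TRANSFORM:-, EMIT:-] out:-; in:P2
Tick 3: [PARSE:P3(v=3,ok=F), VALIDATE:P2(v=12,ok=F), TRANSFORM:P1(v=0,ok=F), EMIT:-] out:-; in:P3
Tick 4: [PARSE:P4(v=9,ok=F), VALIDATE:P3(v=3,ok=T), TRANSFORM:P2(v=0,ok=F), EMIT:P1(v=0,ok=F)] out:-; in:P4
At end of tick 4: ['P4', 'P3', 'P2', 'P1']

Answer: P4 P3 P2 P1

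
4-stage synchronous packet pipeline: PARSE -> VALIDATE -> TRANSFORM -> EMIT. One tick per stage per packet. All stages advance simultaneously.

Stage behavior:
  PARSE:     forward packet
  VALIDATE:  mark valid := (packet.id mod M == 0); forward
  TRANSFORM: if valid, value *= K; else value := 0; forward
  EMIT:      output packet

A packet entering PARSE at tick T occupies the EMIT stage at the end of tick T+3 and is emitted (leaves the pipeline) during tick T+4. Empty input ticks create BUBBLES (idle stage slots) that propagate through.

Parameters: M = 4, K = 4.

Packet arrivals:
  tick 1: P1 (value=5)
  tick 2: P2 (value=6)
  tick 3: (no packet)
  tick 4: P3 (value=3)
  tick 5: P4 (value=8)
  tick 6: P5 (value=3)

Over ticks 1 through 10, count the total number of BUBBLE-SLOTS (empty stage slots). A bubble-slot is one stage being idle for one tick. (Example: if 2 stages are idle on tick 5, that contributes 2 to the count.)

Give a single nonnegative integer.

Tick 1: [PARSE:P1(v=5,ok=F), VALIDATE:-, TRANSFORM:-, EMIT:-] out:-; bubbles=3
Tick 2: [PARSE:P2(v=6,ok=F), VALIDATE:P1(v=5,ok=F), TRANSFORM:-, EMIT:-] out:-; bubbles=2
Tick 3: [PARSE:-, VALIDATE:P2(v=6,ok=F), TRANSFORM:P1(v=0,ok=F), EMIT:-] out:-; bubbles=2
Tick 4: [PARSE:P3(v=3,ok=F), VALIDATE:-, TRANSFORM:P2(v=0,ok=F), EMIT:P1(v=0,ok=F)] out:-; bubbles=1
Tick 5: [PARSE:P4(v=8,ok=F), VALIDATE:P3(v=3,ok=F), TRANSFORM:-, EMIT:P2(v=0,ok=F)] out:P1(v=0); bubbles=1
Tick 6: [PARSE:P5(v=3,ok=F), VALIDATE:P4(v=8,ok=T), TRANSFORM:P3(v=0,ok=F), EMIT:-] out:P2(v=0); bubbles=1
Tick 7: [PARSE:-, VALIDATE:P5(v=3,ok=F), TRANSFORM:P4(v=32,ok=T), EMIT:P3(v=0,ok=F)] out:-; bubbles=1
Tick 8: [PARSE:-, VALIDATE:-, TRANSFORM:P5(v=0,ok=F), EMIT:P4(v=32,ok=T)] out:P3(v=0); bubbles=2
Tick 9: [PARSE:-, VALIDATE:-, TRANSFORM:-, EMIT:P5(v=0,ok=F)] out:P4(v=32); bubbles=3
Tick 10: [PARSE:-, VALIDATE:-, TRANSFORM:-, EMIT:-] out:P5(v=0); bubbles=4
Total bubble-slots: 20

Answer: 20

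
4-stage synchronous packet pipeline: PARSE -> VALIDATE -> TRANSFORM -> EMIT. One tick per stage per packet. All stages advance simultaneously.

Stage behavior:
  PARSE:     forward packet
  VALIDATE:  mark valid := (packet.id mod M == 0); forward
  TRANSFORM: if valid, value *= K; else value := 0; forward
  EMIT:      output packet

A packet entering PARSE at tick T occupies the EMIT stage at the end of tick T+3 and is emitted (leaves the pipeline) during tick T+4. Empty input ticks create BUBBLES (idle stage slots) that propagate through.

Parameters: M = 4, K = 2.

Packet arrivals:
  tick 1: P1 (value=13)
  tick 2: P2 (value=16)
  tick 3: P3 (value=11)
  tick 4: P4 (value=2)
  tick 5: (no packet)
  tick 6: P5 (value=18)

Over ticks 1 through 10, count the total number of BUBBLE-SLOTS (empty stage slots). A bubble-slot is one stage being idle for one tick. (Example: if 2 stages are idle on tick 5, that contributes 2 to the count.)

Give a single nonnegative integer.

Tick 1: [PARSE:P1(v=13,ok=F), VALIDATE:-, TRANSFORM:-, EMIT:-] out:-; bubbles=3
Tick 2: [PARSE:P2(v=16,ok=F), VALIDATE:P1(v=13,ok=F), TRANSFORM:-, EMIT:-] out:-; bubbles=2
Tick 3: [PARSE:P3(v=11,ok=F), VALIDATE:P2(v=16,ok=F), TRANSFORM:P1(v=0,ok=F), EMIT:-] out:-; bubbles=1
Tick 4: [PARSE:P4(v=2,ok=F), VALIDATE:P3(v=11,ok=F), TRANSFORM:P2(v=0,ok=F), EMIT:P1(v=0,ok=F)] out:-; bubbles=0
Tick 5: [PARSE:-, VALIDATE:P4(v=2,ok=T), TRANSFORM:P3(v=0,ok=F), EMIT:P2(v=0,ok=F)] out:P1(v=0); bubbles=1
Tick 6: [PARSE:P5(v=18,ok=F), VALIDATE:-, TRANSFORM:P4(v=4,ok=T), EMIT:P3(v=0,ok=F)] out:P2(v=0); bubbles=1
Tick 7: [PARSE:-, VALIDATE:P5(v=18,ok=F), TRANSFORM:-, EMIT:P4(v=4,ok=T)] out:P3(v=0); bubbles=2
Tick 8: [PARSE:-, VALIDATE:-, TRANSFORM:P5(v=0,ok=F), EMIT:-] out:P4(v=4); bubbles=3
Tick 9: [PARSE:-, VALIDATE:-, TRANSFORM:-, EMIT:P5(v=0,ok=F)] out:-; bubbles=3
Tick 10: [PARSE:-, VALIDATE:-, TRANSFORM:-, EMIT:-] out:P5(v=0); bubbles=4
Total bubble-slots: 20

Answer: 20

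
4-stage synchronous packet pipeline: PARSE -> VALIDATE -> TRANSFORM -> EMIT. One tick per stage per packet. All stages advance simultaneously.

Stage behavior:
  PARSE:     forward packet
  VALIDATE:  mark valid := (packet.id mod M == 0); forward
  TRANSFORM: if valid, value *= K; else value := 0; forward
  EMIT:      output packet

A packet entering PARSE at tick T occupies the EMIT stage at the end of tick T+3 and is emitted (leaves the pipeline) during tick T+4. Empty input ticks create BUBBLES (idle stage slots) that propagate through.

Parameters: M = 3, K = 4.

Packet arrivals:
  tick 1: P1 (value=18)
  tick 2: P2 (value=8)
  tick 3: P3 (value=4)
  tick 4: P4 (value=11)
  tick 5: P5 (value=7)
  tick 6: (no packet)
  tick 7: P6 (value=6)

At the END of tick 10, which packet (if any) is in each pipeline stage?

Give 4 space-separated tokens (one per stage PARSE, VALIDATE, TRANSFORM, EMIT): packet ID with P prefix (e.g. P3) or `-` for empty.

Answer: - - - P6

Derivation:
Tick 1: [PARSE:P1(v=18,ok=F), VALIDATE:-, TRANSFORM:-, EMIT:-] out:-; in:P1
Tick 2: [PARSE:P2(v=8,ok=F), VALIDATE:P1(v=18,ok=F), TRANSFORM:-, EMIT:-] out:-; in:P2
Tick 3: [PARSE:P3(v=4,ok=F), VALIDATE:P2(v=8,ok=F), TRANSFORM:P1(v=0,ok=F), EMIT:-] out:-; in:P3
Tick 4: [PARSE:P4(v=11,ok=F), VALIDATE:P3(v=4,ok=T), TRANSFORM:P2(v=0,ok=F), EMIT:P1(v=0,ok=F)] out:-; in:P4
Tick 5: [PARSE:P5(v=7,ok=F), VALIDATE:P4(v=11,ok=F), TRANSFORM:P3(v=16,ok=T), EMIT:P2(v=0,ok=F)] out:P1(v=0); in:P5
Tick 6: [PARSE:-, VALIDATE:P5(v=7,ok=F), TRANSFORM:P4(v=0,ok=F), EMIT:P3(v=16,ok=T)] out:P2(v=0); in:-
Tick 7: [PARSE:P6(v=6,ok=F), VALIDATE:-, TRANSFORM:P5(v=0,ok=F), EMIT:P4(v=0,ok=F)] out:P3(v=16); in:P6
Tick 8: [PARSE:-, VALIDATE:P6(v=6,ok=T), TRANSFORM:-, EMIT:P5(v=0,ok=F)] out:P4(v=0); in:-
Tick 9: [PARSE:-, VALIDATE:-, TRANSFORM:P6(v=24,ok=T), EMIT:-] out:P5(v=0); in:-
Tick 10: [PARSE:-, VALIDATE:-, TRANSFORM:-, EMIT:P6(v=24,ok=T)] out:-; in:-
At end of tick 10: ['-', '-', '-', 'P6']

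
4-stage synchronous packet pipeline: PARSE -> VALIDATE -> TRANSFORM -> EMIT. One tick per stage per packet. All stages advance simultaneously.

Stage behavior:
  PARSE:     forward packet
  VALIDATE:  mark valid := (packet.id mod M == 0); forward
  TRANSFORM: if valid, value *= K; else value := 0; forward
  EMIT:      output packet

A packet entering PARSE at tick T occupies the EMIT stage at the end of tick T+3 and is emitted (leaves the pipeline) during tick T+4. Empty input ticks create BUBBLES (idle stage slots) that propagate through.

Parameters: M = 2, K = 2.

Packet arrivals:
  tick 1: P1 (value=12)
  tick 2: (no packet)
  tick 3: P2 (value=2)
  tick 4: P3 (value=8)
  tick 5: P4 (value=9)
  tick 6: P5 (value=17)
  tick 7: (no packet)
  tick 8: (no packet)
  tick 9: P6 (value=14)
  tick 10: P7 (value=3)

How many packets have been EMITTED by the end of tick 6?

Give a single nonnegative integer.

Tick 1: [PARSE:P1(v=12,ok=F), VALIDATE:-, TRANSFORM:-, EMIT:-] out:-; in:P1
Tick 2: [PARSE:-, VALIDATE:P1(v=12,ok=F), TRANSFORM:-, EMIT:-] out:-; in:-
Tick 3: [PARSE:P2(v=2,ok=F), VALIDATE:-, TRANSFORM:P1(v=0,ok=F), EMIT:-] out:-; in:P2
Tick 4: [PARSE:P3(v=8,ok=F), VALIDATE:P2(v=2,ok=T), TRANSFORM:-, EMIT:P1(v=0,ok=F)] out:-; in:P3
Tick 5: [PARSE:P4(v=9,ok=F), VALIDATE:P3(v=8,ok=F), TRANSFORM:P2(v=4,ok=T), EMIT:-] out:P1(v=0); in:P4
Tick 6: [PARSE:P5(v=17,ok=F), VALIDATE:P4(v=9,ok=T), TRANSFORM:P3(v=0,ok=F), EMIT:P2(v=4,ok=T)] out:-; in:P5
Emitted by tick 6: ['P1']

Answer: 1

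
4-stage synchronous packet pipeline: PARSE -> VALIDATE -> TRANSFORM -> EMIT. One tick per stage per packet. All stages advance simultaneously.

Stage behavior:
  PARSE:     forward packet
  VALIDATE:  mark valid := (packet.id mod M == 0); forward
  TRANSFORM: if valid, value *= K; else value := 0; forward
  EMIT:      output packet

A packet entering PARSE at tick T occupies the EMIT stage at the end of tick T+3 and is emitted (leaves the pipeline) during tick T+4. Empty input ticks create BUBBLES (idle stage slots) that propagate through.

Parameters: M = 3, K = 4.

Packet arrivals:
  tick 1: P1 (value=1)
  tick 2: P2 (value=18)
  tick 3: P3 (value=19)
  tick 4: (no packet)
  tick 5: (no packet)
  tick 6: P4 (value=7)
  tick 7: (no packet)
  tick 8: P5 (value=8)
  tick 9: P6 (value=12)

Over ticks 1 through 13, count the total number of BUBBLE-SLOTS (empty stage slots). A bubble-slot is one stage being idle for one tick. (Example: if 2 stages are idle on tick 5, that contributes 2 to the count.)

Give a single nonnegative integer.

Tick 1: [PARSE:P1(v=1,ok=F), VALIDATE:-, TRANSFORM:-, EMIT:-] out:-; bubbles=3
Tick 2: [PARSE:P2(v=18,ok=F), VALIDATE:P1(v=1,ok=F), TRANSFORM:-, EMIT:-] out:-; bubbles=2
Tick 3: [PARSE:P3(v=19,ok=F), VALIDATE:P2(v=18,ok=F), TRANSFORM:P1(v=0,ok=F), EMIT:-] out:-; bubbles=1
Tick 4: [PARSE:-, VALIDATE:P3(v=19,ok=T), TRANSFORM:P2(v=0,ok=F), EMIT:P1(v=0,ok=F)] out:-; bubbles=1
Tick 5: [PARSE:-, VALIDATE:-, TRANSFORM:P3(v=76,ok=T), EMIT:P2(v=0,ok=F)] out:P1(v=0); bubbles=2
Tick 6: [PARSE:P4(v=7,ok=F), VALIDATE:-, TRANSFORM:-, EMIT:P3(v=76,ok=T)] out:P2(v=0); bubbles=2
Tick 7: [PARSE:-, VALIDATE:P4(v=7,ok=F), TRANSFORM:-, EMIT:-] out:P3(v=76); bubbles=3
Tick 8: [PARSE:P5(v=8,ok=F), VALIDATE:-, TRANSFORM:P4(v=0,ok=F), EMIT:-] out:-; bubbles=2
Tick 9: [PARSE:P6(v=12,ok=F), VALIDATE:P5(v=8,ok=F), TRANSFORM:-, EMIT:P4(v=0,ok=F)] out:-; bubbles=1
Tick 10: [PARSE:-, VALIDATE:P6(v=12,ok=T), TRANSFORM:P5(v=0,ok=F), EMIT:-] out:P4(v=0); bubbles=2
Tick 11: [PARSE:-, VALIDATE:-, TRANSFORM:P6(v=48,ok=T), EMIT:P5(v=0,ok=F)] out:-; bubbles=2
Tick 12: [PARSE:-, VALIDATE:-, TRANSFORM:-, EMIT:P6(v=48,ok=T)] out:P5(v=0); bubbles=3
Tick 13: [PARSE:-, VALIDATE:-, TRANSFORM:-, EMIT:-] out:P6(v=48); bubbles=4
Total bubble-slots: 28

Answer: 28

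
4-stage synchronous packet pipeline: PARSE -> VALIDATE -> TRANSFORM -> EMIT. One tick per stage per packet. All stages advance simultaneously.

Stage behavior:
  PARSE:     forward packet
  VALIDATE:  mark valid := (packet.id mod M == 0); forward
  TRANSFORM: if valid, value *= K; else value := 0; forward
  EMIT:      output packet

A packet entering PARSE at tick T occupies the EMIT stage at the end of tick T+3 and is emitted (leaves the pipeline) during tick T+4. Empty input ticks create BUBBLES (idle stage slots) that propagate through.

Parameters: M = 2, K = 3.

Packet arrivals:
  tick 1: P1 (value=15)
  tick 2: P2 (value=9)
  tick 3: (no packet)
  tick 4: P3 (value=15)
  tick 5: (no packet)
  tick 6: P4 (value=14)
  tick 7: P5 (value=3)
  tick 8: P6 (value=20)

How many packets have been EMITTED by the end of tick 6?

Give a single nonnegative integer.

Answer: 2

Derivation:
Tick 1: [PARSE:P1(v=15,ok=F), VALIDATE:-, TRANSFORM:-, EMIT:-] out:-; in:P1
Tick 2: [PARSE:P2(v=9,ok=F), VALIDATE:P1(v=15,ok=F), TRANSFORM:-, EMIT:-] out:-; in:P2
Tick 3: [PARSE:-, VALIDATE:P2(v=9,ok=T), TRANSFORM:P1(v=0,ok=F), EMIT:-] out:-; in:-
Tick 4: [PARSE:P3(v=15,ok=F), VALIDATE:-, TRANSFORM:P2(v=27,ok=T), EMIT:P1(v=0,ok=F)] out:-; in:P3
Tick 5: [PARSE:-, VALIDATE:P3(v=15,ok=F), TRANSFORM:-, EMIT:P2(v=27,ok=T)] out:P1(v=0); in:-
Tick 6: [PARSE:P4(v=14,ok=F), VALIDATE:-, TRANSFORM:P3(v=0,ok=F), EMIT:-] out:P2(v=27); in:P4
Emitted by tick 6: ['P1', 'P2']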